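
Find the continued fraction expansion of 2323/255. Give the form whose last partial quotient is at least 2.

2323 = 9·255 + 28
255 = 9·28 + 3
28 = 9·3 + 1
3 = 3·1 + 0  (stop)
So 2323/255 = [9; 9, 9, 3].

[9; 9, 9, 3]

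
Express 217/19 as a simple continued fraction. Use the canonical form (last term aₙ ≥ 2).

[11; 2, 2, 1, 2]

217 = 11·19 + 8
19 = 2·8 + 3
8 = 2·3 + 2
3 = 1·2 + 1
2 = 2·1 + 0  (stop)
So 217/19 = [11; 2, 2, 1, 2].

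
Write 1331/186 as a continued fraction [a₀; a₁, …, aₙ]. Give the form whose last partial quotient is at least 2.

1331 = 7×186 + 29
186 = 6×29 + 12
29 = 2×12 + 5
12 = 2×5 + 2
5 = 2×2 + 1
2 = 2×1 + 0  (stop)
So 1331/186 = [7; 6, 2, 2, 2, 2].

[7; 6, 2, 2, 2, 2]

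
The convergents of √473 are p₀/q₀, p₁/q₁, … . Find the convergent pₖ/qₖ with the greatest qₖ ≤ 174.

√473 = [21; 1, 2, 1, 42, …] (period length 4).
Convergents:
  p_0/q_0 = 21/1
  p_1/q_1 = 22/1
  p_2/q_2 = 65/3
  p_3/q_3 = 87/4
  p_4/q_4 = 3719/171
  p_5/q_5 = 3806/175
q_4 = 171 ≤ 174 < 175 = q_5, so the answer is 3719/171.

3719/171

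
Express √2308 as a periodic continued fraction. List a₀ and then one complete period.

a₀ = ⌊√2308⌋ = 48.
With m₀=0, d₀=1 and mₖ₊₁ = dₖaₖ − mₖ, dₖ₊₁ = (n − mₖ₊₁²)/dₖ, aₖ₊₁ = ⌊(a₀+mₖ₊₁)/dₖ₊₁⌋:
  k=1: m=48, d=4, a=24
  k=2: m=48, d=1, a=96
d=1 and a=2a₀=96 at k=2, so the next step gives (m, d) = (48, 4) again — its k=1 value — and the period has length 2.

[48; 24, 96]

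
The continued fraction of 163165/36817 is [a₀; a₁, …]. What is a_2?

163165 = 4·36817 + 15897   →  a_0 = 4
36817 = 2·15897 + 5023   →  a_1 = 2
15897 = 3·5023 + 828   →  a_2 = 3

3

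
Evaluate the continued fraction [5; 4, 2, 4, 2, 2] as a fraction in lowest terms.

1139/218

Fold from the inside: start with 2/1.
  2 + 1/2 = 5/2
  4 + 2/5 = 22/5
  2 + 5/22 = 49/22
  4 + 22/49 = 218/49
  5 + 49/218 = 1139/218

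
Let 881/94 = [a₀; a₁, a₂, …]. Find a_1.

881 = 9·94 + 35   →  a_0 = 9
94 = 2·35 + 24   →  a_1 = 2

2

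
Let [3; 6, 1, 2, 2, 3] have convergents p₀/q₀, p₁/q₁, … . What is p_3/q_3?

63/20

Using pₖ = aₖpₖ₋₁ + pₖ₋₂, qₖ = aₖqₖ₋₁ + qₖ₋₂ (with p₋₁=1, p₋₂=0, q₋₁=0, q₋₂=1):
  k=0: a=3, p=3, q=1
  k=1: a=6, p=19, q=6
  k=2: a=1, p=22, q=7
  k=3: a=2, p=63, q=20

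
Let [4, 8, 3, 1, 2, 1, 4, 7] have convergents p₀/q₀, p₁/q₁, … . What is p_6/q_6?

Using pₖ = aₖpₖ₋₁ + pₖ₋₂, qₖ = aₖqₖ₋₁ + qₖ₋₂ (with p₋₁=1, p₋₂=0, q₋₁=0, q₋₂=1):
  k=0: a=4, p=4, q=1
  k=1: a=8, p=33, q=8
  k=2: a=3, p=103, q=25
  k=3: a=1, p=136, q=33
  k=4: a=2, p=375, q=91
  k=5: a=1, p=511, q=124
  k=6: a=4, p=2419, q=587

2419/587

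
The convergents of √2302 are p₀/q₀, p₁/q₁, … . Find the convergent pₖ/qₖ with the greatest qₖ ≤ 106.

2303/48

√2302 = [47; 1, 46, 1, 94, …] (period length 4).
Convergents:
  p_0/q_0 = 47/1
  p_1/q_1 = 48/1
  p_2/q_2 = 2255/47
  p_3/q_3 = 2303/48
  p_4/q_4 = 218737/4559
q_3 = 48 ≤ 106 < 4559 = q_4, so the answer is 2303/48.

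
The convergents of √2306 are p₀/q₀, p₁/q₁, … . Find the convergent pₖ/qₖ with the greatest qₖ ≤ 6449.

√2306 = [48; 48, 96, …] (period length 2).
Convergents:
  p_0/q_0 = 48/1
  p_1/q_1 = 2305/48
  p_2/q_2 = 221328/4609
  p_3/q_3 = 10626049/221280
q_2 = 4609 ≤ 6449 < 221280 = q_3, so the answer is 221328/4609.

221328/4609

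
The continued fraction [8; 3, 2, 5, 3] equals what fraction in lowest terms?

Fold from the inside: start with 3/1.
  5 + 1/3 = 16/3
  2 + 3/16 = 35/16
  3 + 16/35 = 121/35
  8 + 35/121 = 1003/121

1003/121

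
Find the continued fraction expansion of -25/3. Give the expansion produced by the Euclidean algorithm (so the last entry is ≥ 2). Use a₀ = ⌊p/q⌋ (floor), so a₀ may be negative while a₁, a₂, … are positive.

[-9; 1, 2]

-25 = -9·3 + 2
3 = 1·2 + 1
2 = 2·1 + 0  (stop)
So -25/3 = [-9; 1, 2].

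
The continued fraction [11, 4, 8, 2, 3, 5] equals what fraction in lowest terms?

Fold from the inside: start with 5/1.
  3 + 1/5 = 16/5
  2 + 5/16 = 37/16
  8 + 16/37 = 312/37
  4 + 37/312 = 1285/312
  11 + 312/1285 = 14447/1285

14447/1285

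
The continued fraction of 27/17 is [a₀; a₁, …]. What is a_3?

27 = 1·17 + 10   →  a_0 = 1
17 = 1·10 + 7   →  a_1 = 1
10 = 1·7 + 3   →  a_2 = 1
7 = 2·3 + 1   →  a_3 = 2

2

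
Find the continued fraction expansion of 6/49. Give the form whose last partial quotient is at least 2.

6 = 0*49 + 6
49 = 8*6 + 1
6 = 6*1 + 0  (stop)
So 6/49 = [0; 8, 6].

[0; 8, 6]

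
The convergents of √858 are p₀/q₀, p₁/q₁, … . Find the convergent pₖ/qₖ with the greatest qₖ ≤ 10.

√858 = [29; 3, 2, 3, 58, …] (period length 4).
Convergents:
  p_0/q_0 = 29/1
  p_1/q_1 = 88/3
  p_2/q_2 = 205/7
  p_3/q_3 = 703/24
q_2 = 7 ≤ 10 < 24 = q_3, so the answer is 205/7.

205/7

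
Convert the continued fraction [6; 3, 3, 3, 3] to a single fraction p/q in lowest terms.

Fold from the inside: start with 3/1.
  3 + 1/3 = 10/3
  3 + 3/10 = 33/10
  3 + 10/33 = 109/33
  6 + 33/109 = 687/109

687/109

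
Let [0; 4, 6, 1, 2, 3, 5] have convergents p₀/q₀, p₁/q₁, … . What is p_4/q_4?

Using pₖ = aₖpₖ₋₁ + pₖ₋₂, qₖ = aₖqₖ₋₁ + qₖ₋₂ (with p₋₁=1, p₋₂=0, q₋₁=0, q₋₂=1):
  k=0: a=0, p=0, q=1
  k=1: a=4, p=1, q=4
  k=2: a=6, p=6, q=25
  k=3: a=1, p=7, q=29
  k=4: a=2, p=20, q=83

20/83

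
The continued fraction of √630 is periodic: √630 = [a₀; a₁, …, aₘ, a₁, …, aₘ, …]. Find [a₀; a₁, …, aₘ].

a₀ = ⌊√630⌋ = 25.
With m₀=0, d₀=1 and mₖ₊₁ = dₖaₖ − mₖ, dₖ₊₁ = (n − mₖ₊₁²)/dₖ, aₖ₊₁ = ⌊(a₀+mₖ₊₁)/dₖ₊₁⌋:
  k=1: m=25, d=5, a=10
  k=2: m=25, d=1, a=50
d=1 and a=2a₀=50 at k=2, so the next step gives (m, d) = (25, 5) again — its k=1 value — and the period has length 2.

[25; 10, 50]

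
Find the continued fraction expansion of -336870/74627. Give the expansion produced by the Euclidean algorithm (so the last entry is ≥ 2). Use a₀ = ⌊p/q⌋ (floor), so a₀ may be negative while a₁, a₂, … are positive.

-336870 = -5×74627 + 36265
74627 = 2×36265 + 2097
36265 = 17×2097 + 616
2097 = 3×616 + 249
616 = 2×249 + 118
249 = 2×118 + 13
118 = 9×13 + 1
13 = 13×1 + 0  (stop)
So -336870/74627 = [-5; 2, 17, 3, 2, 2, 9, 13].

[-5; 2, 17, 3, 2, 2, 9, 13]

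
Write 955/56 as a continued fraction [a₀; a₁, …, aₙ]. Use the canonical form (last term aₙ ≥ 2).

955 = 17*56 + 3
56 = 18*3 + 2
3 = 1*2 + 1
2 = 2*1 + 0  (stop)
So 955/56 = [17; 18, 1, 2].

[17; 18, 1, 2]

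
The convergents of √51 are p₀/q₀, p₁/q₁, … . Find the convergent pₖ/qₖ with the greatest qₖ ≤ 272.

√51 = [7; 7, 14, …] (period length 2).
Convergents:
  p_0/q_0 = 7/1
  p_1/q_1 = 50/7
  p_2/q_2 = 707/99
  p_3/q_3 = 4999/700
q_2 = 99 ≤ 272 < 700 = q_3, so the answer is 707/99.

707/99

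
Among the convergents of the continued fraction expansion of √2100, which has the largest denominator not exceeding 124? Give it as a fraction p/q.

4995/109

√2100 = [45; 1, 4, 1, 2, 1, 4, 1, 90, …] (period length 8).
Convergents:
  p_0/q_0 = 45/1
  p_1/q_1 = 46/1
  p_2/q_2 = 229/5
  p_3/q_3 = 275/6
  p_4/q_4 = 779/17
  p_5/q_5 = 1054/23
  p_6/q_6 = 4995/109
  p_7/q_7 = 6049/132
q_6 = 109 ≤ 124 < 132 = q_7, so the answer is 4995/109.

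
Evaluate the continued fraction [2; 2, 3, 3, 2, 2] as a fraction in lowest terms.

314/129

Fold from the inside: start with 2/1.
  2 + 1/2 = 5/2
  3 + 2/5 = 17/5
  3 + 5/17 = 56/17
  2 + 17/56 = 129/56
  2 + 56/129 = 314/129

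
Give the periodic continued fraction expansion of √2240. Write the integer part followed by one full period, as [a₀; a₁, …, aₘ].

[47; 3, 23, 3, 94]

a₀ = ⌊√2240⌋ = 47.
With m₀=0, d₀=1 and mₖ₊₁ = dₖaₖ − mₖ, dₖ₊₁ = (n − mₖ₊₁²)/dₖ, aₖ₊₁ = ⌊(a₀+mₖ₊₁)/dₖ₊₁⌋:
  k=1: m=47, d=31, a=3
  k=2: m=46, d=4, a=23
  k=3: m=46, d=31, a=3
  k=4: m=47, d=1, a=94
d=1 and a=2a₀=94 at k=4, so the next step gives (m, d) = (47, 31) again — its k=1 value — and the period has length 4.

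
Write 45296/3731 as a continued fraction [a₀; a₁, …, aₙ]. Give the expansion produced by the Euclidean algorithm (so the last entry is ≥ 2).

[12; 7, 8, 3, 6, 1, 2]

45296 = 12×3731 + 524
3731 = 7×524 + 63
524 = 8×63 + 20
63 = 3×20 + 3
20 = 6×3 + 2
3 = 1×2 + 1
2 = 2×1 + 0  (stop)
So 45296/3731 = [12; 7, 8, 3, 6, 1, 2].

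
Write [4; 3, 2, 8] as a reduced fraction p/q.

253/59

Using pₖ = aₖpₖ₋₁ + pₖ₋₂ and qₖ = aₖqₖ₋₁ + qₖ₋₂:
  k=0: a=4, p=4, q=1
  k=1: a=3, p=13, q=3
  k=2: a=2, p=30, q=7
  k=3: a=8, p=253, q=59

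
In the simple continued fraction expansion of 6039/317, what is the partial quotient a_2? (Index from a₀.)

6039 = 19·317 + 16   →  a_0 = 19
317 = 19·16 + 13   →  a_1 = 19
16 = 1·13 + 3   →  a_2 = 1

1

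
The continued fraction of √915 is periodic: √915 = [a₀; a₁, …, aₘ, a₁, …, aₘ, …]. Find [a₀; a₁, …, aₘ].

a₀ = ⌊√915⌋ = 30.
With m₀=0, d₀=1 and mₖ₊₁ = dₖaₖ − mₖ, dₖ₊₁ = (n − mₖ₊₁²)/dₖ, aₖ₊₁ = ⌊(a₀+mₖ₊₁)/dₖ₊₁⌋:
  k=1: m=30, d=15, a=4
  k=2: m=30, d=1, a=60
d=1 and a=2a₀=60 at k=2, so the next step gives (m, d) = (30, 15) again — its k=1 value — and the period has length 2.

[30; 4, 60]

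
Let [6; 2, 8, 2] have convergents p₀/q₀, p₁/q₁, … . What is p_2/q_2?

Using pₖ = aₖpₖ₋₁ + pₖ₋₂, qₖ = aₖqₖ₋₁ + qₖ₋₂ (with p₋₁=1, p₋₂=0, q₋₁=0, q₋₂=1):
  k=0: a=6, p=6, q=1
  k=1: a=2, p=13, q=2
  k=2: a=8, p=110, q=17

110/17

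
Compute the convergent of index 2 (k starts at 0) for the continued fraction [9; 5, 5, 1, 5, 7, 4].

239/26

Using pₖ = aₖpₖ₋₁ + pₖ₋₂, qₖ = aₖqₖ₋₁ + qₖ₋₂ (with p₋₁=1, p₋₂=0, q₋₁=0, q₋₂=1):
  k=0: a=9, p=9, q=1
  k=1: a=5, p=46, q=5
  k=2: a=5, p=239, q=26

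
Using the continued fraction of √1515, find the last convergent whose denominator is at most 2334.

√1515 = [38; 1, 11, 1, 76, …] (period length 4).
Convergents:
  p_0/q_0 = 38/1
  p_1/q_1 = 39/1
  p_2/q_2 = 467/12
  p_3/q_3 = 506/13
  p_4/q_4 = 38923/1000
  p_5/q_5 = 39429/1013
  p_6/q_6 = 472642/12143
q_5 = 1013 ≤ 2334 < 12143 = q_6, so the answer is 39429/1013.

39429/1013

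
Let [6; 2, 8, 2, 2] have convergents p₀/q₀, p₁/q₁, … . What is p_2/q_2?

110/17

Using pₖ = aₖpₖ₋₁ + pₖ₋₂, qₖ = aₖqₖ₋₁ + qₖ₋₂ (with p₋₁=1, p₋₂=0, q₋₁=0, q₋₂=1):
  k=0: a=6, p=6, q=1
  k=1: a=2, p=13, q=2
  k=2: a=8, p=110, q=17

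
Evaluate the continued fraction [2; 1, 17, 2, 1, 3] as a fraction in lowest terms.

Fold from the inside: start with 3/1.
  1 + 1/3 = 4/3
  2 + 3/4 = 11/4
  17 + 4/11 = 191/11
  1 + 11/191 = 202/191
  2 + 191/202 = 595/202

595/202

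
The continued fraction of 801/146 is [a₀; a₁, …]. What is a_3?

1

801 = 5·146 + 71   →  a_0 = 5
146 = 2·71 + 4   →  a_1 = 2
71 = 17·4 + 3   →  a_2 = 17
4 = 1·3 + 1   →  a_3 = 1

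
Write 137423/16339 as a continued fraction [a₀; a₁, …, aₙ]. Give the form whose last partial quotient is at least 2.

137423 = 8·16339 + 6711
16339 = 2·6711 + 2917
6711 = 2·2917 + 877
2917 = 3·877 + 286
877 = 3·286 + 19
286 = 15·19 + 1
19 = 19·1 + 0  (stop)
So 137423/16339 = [8; 2, 2, 3, 3, 15, 19].

[8; 2, 2, 3, 3, 15, 19]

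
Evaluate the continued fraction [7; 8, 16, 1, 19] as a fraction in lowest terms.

Using pₖ = aₖpₖ₋₁ + pₖ₋₂ and qₖ = aₖqₖ₋₁ + qₖ₋₂:
  k=0: a=7, p=7, q=1
  k=1: a=8, p=57, q=8
  k=2: a=16, p=919, q=129
  k=3: a=1, p=976, q=137
  k=4: a=19, p=19463, q=2732

19463/2732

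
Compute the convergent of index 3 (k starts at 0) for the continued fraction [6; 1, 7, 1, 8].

Using pₖ = aₖpₖ₋₁ + pₖ₋₂, qₖ = aₖqₖ₋₁ + qₖ₋₂ (with p₋₁=1, p₋₂=0, q₋₁=0, q₋₂=1):
  k=0: a=6, p=6, q=1
  k=1: a=1, p=7, q=1
  k=2: a=7, p=55, q=8
  k=3: a=1, p=62, q=9

62/9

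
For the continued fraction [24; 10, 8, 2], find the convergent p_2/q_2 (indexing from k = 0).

Using pₖ = aₖpₖ₋₁ + pₖ₋₂, qₖ = aₖqₖ₋₁ + qₖ₋₂ (with p₋₁=1, p₋₂=0, q₋₁=0, q₋₂=1):
  k=0: a=24, p=24, q=1
  k=1: a=10, p=241, q=10
  k=2: a=8, p=1952, q=81

1952/81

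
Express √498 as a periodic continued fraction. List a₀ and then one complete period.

a₀ = ⌊√498⌋ = 22.
With m₀=0, d₀=1 and mₖ₊₁ = dₖaₖ − mₖ, dₖ₊₁ = (n − mₖ₊₁²)/dₖ, aₖ₊₁ = ⌊(a₀+mₖ₊₁)/dₖ₊₁⌋:
  k=1: m=22, d=14, a=3
  k=2: m=20, d=7, a=6
  k=3: m=22, d=2, a=22
  k=4: m=22, d=7, a=6
  k=5: m=20, d=14, a=3
  k=6: m=22, d=1, a=44
d=1 and a=2a₀=44 at k=6, so the next step gives (m, d) = (22, 14) again — its k=1 value — and the period has length 6.

[22; 3, 6, 22, 6, 3, 44]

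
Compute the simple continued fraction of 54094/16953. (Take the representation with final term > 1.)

54094 = 3×16953 + 3235
16953 = 5×3235 + 778
3235 = 4×778 + 123
778 = 6×123 + 40
123 = 3×40 + 3
40 = 13×3 + 1
3 = 3×1 + 0  (stop)
So 54094/16953 = [3; 5, 4, 6, 3, 13, 3].

[3; 5, 4, 6, 3, 13, 3]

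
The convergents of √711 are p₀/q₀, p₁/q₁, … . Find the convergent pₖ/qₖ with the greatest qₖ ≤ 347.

√711 = [26; 1, 1, 1, 52, …] (period length 4).
Convergents:
  p_0/q_0 = 26/1
  p_1/q_1 = 27/1
  p_2/q_2 = 53/2
  p_3/q_3 = 80/3
  p_4/q_4 = 4213/158
  p_5/q_5 = 4293/161
  p_6/q_6 = 8506/319
  p_7/q_7 = 12799/480
q_6 = 319 ≤ 347 < 480 = q_7, so the answer is 8506/319.

8506/319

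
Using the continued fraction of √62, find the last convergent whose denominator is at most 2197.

7937/1008

√62 = [7; 1, 6, 1, 14, …] (period length 4).
Convergents:
  p_0/q_0 = 7/1
  p_1/q_1 = 8/1
  p_2/q_2 = 55/7
  p_3/q_3 = 63/8
  p_4/q_4 = 937/119
  p_5/q_5 = 1000/127
  p_6/q_6 = 6937/881
  p_7/q_7 = 7937/1008
  p_8/q_8 = 118055/14993
q_7 = 1008 ≤ 2197 < 14993 = q_8, so the answer is 7937/1008.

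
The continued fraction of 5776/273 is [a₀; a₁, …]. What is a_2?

5776 = 21·273 + 43   →  a_0 = 21
273 = 6·43 + 15   →  a_1 = 6
43 = 2·15 + 13   →  a_2 = 2

2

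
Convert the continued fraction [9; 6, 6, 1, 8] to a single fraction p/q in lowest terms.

Fold from the inside: start with 8/1.
  1 + 1/8 = 9/8
  6 + 8/9 = 62/9
  6 + 9/62 = 381/62
  9 + 62/381 = 3491/381

3491/381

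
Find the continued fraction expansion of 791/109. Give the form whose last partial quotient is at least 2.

[7; 3, 1, 8, 3]

791 = 7·109 + 28
109 = 3·28 + 25
28 = 1·25 + 3
25 = 8·3 + 1
3 = 3·1 + 0  (stop)
So 791/109 = [7; 3, 1, 8, 3].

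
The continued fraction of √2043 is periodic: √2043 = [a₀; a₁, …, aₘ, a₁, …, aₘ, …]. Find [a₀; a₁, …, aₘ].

[45; 5, 90]

a₀ = ⌊√2043⌋ = 45.
With m₀=0, d₀=1 and mₖ₊₁ = dₖaₖ − mₖ, dₖ₊₁ = (n − mₖ₊₁²)/dₖ, aₖ₊₁ = ⌊(a₀+mₖ₊₁)/dₖ₊₁⌋:
  k=1: m=45, d=18, a=5
  k=2: m=45, d=1, a=90
d=1 and a=2a₀=90 at k=2, so the next step gives (m, d) = (45, 18) again — its k=1 value — and the period has length 2.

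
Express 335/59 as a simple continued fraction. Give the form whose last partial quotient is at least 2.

335 = 5·59 + 40
59 = 1·40 + 19
40 = 2·19 + 2
19 = 9·2 + 1
2 = 2·1 + 0  (stop)
So 335/59 = [5; 1, 2, 9, 2].

[5; 1, 2, 9, 2]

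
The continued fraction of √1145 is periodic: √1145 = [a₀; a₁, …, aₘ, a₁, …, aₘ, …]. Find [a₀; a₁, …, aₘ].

[33; 1, 5, 5, 1, 66]

a₀ = ⌊√1145⌋ = 33.
With m₀=0, d₀=1 and mₖ₊₁ = dₖaₖ − mₖ, dₖ₊₁ = (n − mₖ₊₁²)/dₖ, aₖ₊₁ = ⌊(a₀+mₖ₊₁)/dₖ₊₁⌋:
  k=1: m=33, d=56, a=1
  k=2: m=23, d=11, a=5
  k=3: m=32, d=11, a=5
  k=4: m=23, d=56, a=1
  k=5: m=33, d=1, a=66
d=1 and a=2a₀=66 at k=5, so the next step gives (m, d) = (33, 56) again — its k=1 value — and the period has length 5.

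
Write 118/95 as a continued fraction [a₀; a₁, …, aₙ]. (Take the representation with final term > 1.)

118 = 1×95 + 23
95 = 4×23 + 3
23 = 7×3 + 2
3 = 1×2 + 1
2 = 2×1 + 0  (stop)
So 118/95 = [1; 4, 7, 1, 2].

[1; 4, 7, 1, 2]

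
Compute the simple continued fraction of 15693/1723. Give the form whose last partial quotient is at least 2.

15693 = 9×1723 + 186
1723 = 9×186 + 49
186 = 3×49 + 39
49 = 1×39 + 10
39 = 3×10 + 9
10 = 1×9 + 1
9 = 9×1 + 0  (stop)
So 15693/1723 = [9; 9, 3, 1, 3, 1, 9].

[9; 9, 3, 1, 3, 1, 9]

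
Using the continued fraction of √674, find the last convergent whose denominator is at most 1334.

34399/1325

√674 = [25; 1, 24, 1, 50, …] (period length 4).
Convergents:
  p_0/q_0 = 25/1
  p_1/q_1 = 26/1
  p_2/q_2 = 649/25
  p_3/q_3 = 675/26
  p_4/q_4 = 34399/1325
  p_5/q_5 = 35074/1351
q_4 = 1325 ≤ 1334 < 1351 = q_5, so the answer is 34399/1325.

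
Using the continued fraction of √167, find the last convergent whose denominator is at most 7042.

56447/4368

√167 = [12; 1, 11, 1, 24, …] (period length 4).
Convergents:
  p_0/q_0 = 12/1
  p_1/q_1 = 13/1
  p_2/q_2 = 155/12
  p_3/q_3 = 168/13
  p_4/q_4 = 4187/324
  p_5/q_5 = 4355/337
  p_6/q_6 = 52092/4031
  p_7/q_7 = 56447/4368
  p_8/q_8 = 1406820/108863
q_7 = 4368 ≤ 7042 < 108863 = q_8, so the answer is 56447/4368.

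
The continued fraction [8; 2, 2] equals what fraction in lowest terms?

Using pₖ = aₖpₖ₋₁ + pₖ₋₂ and qₖ = aₖqₖ₋₁ + qₖ₋₂:
  k=0: a=8, p=8, q=1
  k=1: a=2, p=17, q=2
  k=2: a=2, p=42, q=5

42/5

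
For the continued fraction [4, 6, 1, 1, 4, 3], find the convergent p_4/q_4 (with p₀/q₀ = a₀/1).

Using pₖ = aₖpₖ₋₁ + pₖ₋₂, qₖ = aₖqₖ₋₁ + qₖ₋₂ (with p₋₁=1, p₋₂=0, q₋₁=0, q₋₂=1):
  k=0: a=4, p=4, q=1
  k=1: a=6, p=25, q=6
  k=2: a=1, p=29, q=7
  k=3: a=1, p=54, q=13
  k=4: a=4, p=245, q=59

245/59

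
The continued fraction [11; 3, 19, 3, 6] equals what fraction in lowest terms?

12687/1120

Using pₖ = aₖpₖ₋₁ + pₖ₋₂ and qₖ = aₖqₖ₋₁ + qₖ₋₂:
  k=0: a=11, p=11, q=1
  k=1: a=3, p=34, q=3
  k=2: a=19, p=657, q=58
  k=3: a=3, p=2005, q=177
  k=4: a=6, p=12687, q=1120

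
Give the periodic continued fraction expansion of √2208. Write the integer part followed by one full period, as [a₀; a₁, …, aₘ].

a₀ = ⌊√2208⌋ = 46.
With m₀=0, d₀=1 and mₖ₊₁ = dₖaₖ − mₖ, dₖ₊₁ = (n − mₖ₊₁²)/dₖ, aₖ₊₁ = ⌊(a₀+mₖ₊₁)/dₖ₊₁⌋:
  k=1: m=46, d=92, a=1
  k=2: m=46, d=1, a=92
d=1 and a=2a₀=92 at k=2, so the next step gives (m, d) = (46, 92) again — its k=1 value — and the period has length 2.

[46; 1, 92]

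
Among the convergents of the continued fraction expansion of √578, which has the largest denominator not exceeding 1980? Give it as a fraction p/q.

√578 = [24; 24, 48, …] (period length 2).
Convergents:
  p_0/q_0 = 24/1
  p_1/q_1 = 577/24
  p_2/q_2 = 27720/1153
  p_3/q_3 = 665857/27696
q_2 = 1153 ≤ 1980 < 27696 = q_3, so the answer is 27720/1153.

27720/1153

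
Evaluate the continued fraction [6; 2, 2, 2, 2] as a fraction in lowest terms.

186/29

Fold from the inside: start with 2/1.
  2 + 1/2 = 5/2
  2 + 2/5 = 12/5
  2 + 5/12 = 29/12
  6 + 12/29 = 186/29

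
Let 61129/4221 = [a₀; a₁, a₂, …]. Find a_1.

61129 = 14·4221 + 2035   →  a_0 = 14
4221 = 2·2035 + 151   →  a_1 = 2

2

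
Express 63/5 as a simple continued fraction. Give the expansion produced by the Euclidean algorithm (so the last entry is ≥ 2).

63 = 12·5 + 3
5 = 1·3 + 2
3 = 1·2 + 1
2 = 2·1 + 0  (stop)
So 63/5 = [12; 1, 1, 2].

[12; 1, 1, 2]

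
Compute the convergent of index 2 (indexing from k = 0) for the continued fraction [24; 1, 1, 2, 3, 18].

Using pₖ = aₖpₖ₋₁ + pₖ₋₂, qₖ = aₖqₖ₋₁ + qₖ₋₂ (with p₋₁=1, p₋₂=0, q₋₁=0, q₋₂=1):
  k=0: a=24, p=24, q=1
  k=1: a=1, p=25, q=1
  k=2: a=1, p=49, q=2

49/2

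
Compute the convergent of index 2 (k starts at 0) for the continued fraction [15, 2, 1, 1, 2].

Using pₖ = aₖpₖ₋₁ + pₖ₋₂, qₖ = aₖqₖ₋₁ + qₖ₋₂ (with p₋₁=1, p₋₂=0, q₋₁=0, q₋₂=1):
  k=0: a=15, p=15, q=1
  k=1: a=2, p=31, q=2
  k=2: a=1, p=46, q=3

46/3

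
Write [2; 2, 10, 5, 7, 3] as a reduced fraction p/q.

5986/2417

Fold from the inside: start with 3/1.
  7 + 1/3 = 22/3
  5 + 3/22 = 113/22
  10 + 22/113 = 1152/113
  2 + 113/1152 = 2417/1152
  2 + 1152/2417 = 5986/2417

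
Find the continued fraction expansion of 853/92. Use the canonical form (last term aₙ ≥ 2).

853 = 9*92 + 25
92 = 3*25 + 17
25 = 1*17 + 8
17 = 2*8 + 1
8 = 8*1 + 0  (stop)
So 853/92 = [9; 3, 1, 2, 8].

[9; 3, 1, 2, 8]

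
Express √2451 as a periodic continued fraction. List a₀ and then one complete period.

a₀ = ⌊√2451⌋ = 49.
With m₀=0, d₀=1 and mₖ₊₁ = dₖaₖ − mₖ, dₖ₊₁ = (n − mₖ₊₁²)/dₖ, aₖ₊₁ = ⌊(a₀+mₖ₊₁)/dₖ₊₁⌋:
  k=1: m=49, d=50, a=1
  k=2: m=1, d=49, a=1
  k=3: m=48, d=3, a=32
  k=4: m=48, d=49, a=1
  k=5: m=1, d=50, a=1
  k=6: m=49, d=1, a=98
d=1 and a=2a₀=98 at k=6, so the next step gives (m, d) = (49, 50) again — its k=1 value — and the period has length 6.

[49; 1, 1, 32, 1, 1, 98]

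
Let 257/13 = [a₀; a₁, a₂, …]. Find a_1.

257 = 19·13 + 10   →  a_0 = 19
13 = 1·10 + 3   →  a_1 = 1

1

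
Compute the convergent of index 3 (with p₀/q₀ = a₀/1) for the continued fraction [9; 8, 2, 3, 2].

Using pₖ = aₖpₖ₋₁ + pₖ₋₂, qₖ = aₖqₖ₋₁ + qₖ₋₂ (with p₋₁=1, p₋₂=0, q₋₁=0, q₋₂=1):
  k=0: a=9, p=9, q=1
  k=1: a=8, p=73, q=8
  k=2: a=2, p=155, q=17
  k=3: a=3, p=538, q=59

538/59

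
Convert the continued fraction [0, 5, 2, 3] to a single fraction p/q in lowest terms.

7/38

Using pₖ = aₖpₖ₋₁ + pₖ₋₂ and qₖ = aₖqₖ₋₁ + qₖ₋₂:
  k=0: a=0, p=0, q=1
  k=1: a=5, p=1, q=5
  k=2: a=2, p=2, q=11
  k=3: a=3, p=7, q=38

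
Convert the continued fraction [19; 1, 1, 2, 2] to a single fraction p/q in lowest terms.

Fold from the inside: start with 2/1.
  2 + 1/2 = 5/2
  1 + 2/5 = 7/5
  1 + 5/7 = 12/7
  19 + 7/12 = 235/12

235/12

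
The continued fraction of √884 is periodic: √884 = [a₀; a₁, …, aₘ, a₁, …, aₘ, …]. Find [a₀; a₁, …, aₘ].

[29; 1, 2, 1, 2, 1, 2, 1, 58]

a₀ = ⌊√884⌋ = 29.
With m₀=0, d₀=1 and mₖ₊₁ = dₖaₖ − mₖ, dₖ₊₁ = (n − mₖ₊₁²)/dₖ, aₖ₊₁ = ⌊(a₀+mₖ₊₁)/dₖ₊₁⌋:
  k=1: m=29, d=43, a=1
  k=2: m=14, d=16, a=2
  k=3: m=18, d=35, a=1
  k=4: m=17, d=17, a=2
  k=5: m=17, d=35, a=1
  k=6: m=18, d=16, a=2
  k=7: m=14, d=43, a=1
  k=8: m=29, d=1, a=58
d=1 and a=2a₀=58 at k=8, so the next step gives (m, d) = (29, 43) again — its k=1 value — and the period has length 8.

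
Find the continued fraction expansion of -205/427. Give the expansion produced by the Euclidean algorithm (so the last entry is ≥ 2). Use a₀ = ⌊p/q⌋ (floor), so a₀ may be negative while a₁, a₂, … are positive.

-205 = -1×427 + 222
427 = 1×222 + 205
222 = 1×205 + 17
205 = 12×17 + 1
17 = 17×1 + 0  (stop)
So -205/427 = [-1; 1, 1, 12, 17].

[-1; 1, 1, 12, 17]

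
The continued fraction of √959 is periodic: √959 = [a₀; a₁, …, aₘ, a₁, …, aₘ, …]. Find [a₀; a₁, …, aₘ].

[30; 1, 29, 1, 60]

a₀ = ⌊√959⌋ = 30.
With m₀=0, d₀=1 and mₖ₊₁ = dₖaₖ − mₖ, dₖ₊₁ = (n − mₖ₊₁²)/dₖ, aₖ₊₁ = ⌊(a₀+mₖ₊₁)/dₖ₊₁⌋:
  k=1: m=30, d=59, a=1
  k=2: m=29, d=2, a=29
  k=3: m=29, d=59, a=1
  k=4: m=30, d=1, a=60
d=1 and a=2a₀=60 at k=4, so the next step gives (m, d) = (30, 59) again — its k=1 value — and the period has length 4.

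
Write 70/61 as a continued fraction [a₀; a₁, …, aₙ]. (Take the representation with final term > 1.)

70 = 1×61 + 9
61 = 6×9 + 7
9 = 1×7 + 2
7 = 3×2 + 1
2 = 2×1 + 0  (stop)
So 70/61 = [1; 6, 1, 3, 2].

[1; 6, 1, 3, 2]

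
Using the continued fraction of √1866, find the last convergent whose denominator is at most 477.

√1866 = [43; 5, 14, 5, 86, …] (period length 4).
Convergents:
  p_0/q_0 = 43/1
  p_1/q_1 = 216/5
  p_2/q_2 = 3067/71
  p_3/q_3 = 15551/360
  p_4/q_4 = 1340453/31031
q_3 = 360 ≤ 477 < 31031 = q_4, so the answer is 15551/360.

15551/360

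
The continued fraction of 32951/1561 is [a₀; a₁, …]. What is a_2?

5

32951 = 21·1561 + 170   →  a_0 = 21
1561 = 9·170 + 31   →  a_1 = 9
170 = 5·31 + 15   →  a_2 = 5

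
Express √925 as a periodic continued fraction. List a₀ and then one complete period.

a₀ = ⌊√925⌋ = 30.
With m₀=0, d₀=1 and mₖ₊₁ = dₖaₖ − mₖ, dₖ₊₁ = (n − mₖ₊₁²)/dₖ, aₖ₊₁ = ⌊(a₀+mₖ₊₁)/dₖ₊₁⌋:
  k=1: m=30, d=25, a=2
  k=2: m=20, d=21, a=2
  k=3: m=22, d=21, a=2
  k=4: m=20, d=25, a=2
  k=5: m=30, d=1, a=60
d=1 and a=2a₀=60 at k=5, so the next step gives (m, d) = (30, 25) again — its k=1 value — and the period has length 5.

[30; 2, 2, 2, 2, 60]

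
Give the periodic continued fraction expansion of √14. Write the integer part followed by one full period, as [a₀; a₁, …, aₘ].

[3; 1, 2, 1, 6]

a₀ = ⌊√14⌋ = 3.
With m₀=0, d₀=1 and mₖ₊₁ = dₖaₖ − mₖ, dₖ₊₁ = (n − mₖ₊₁²)/dₖ, aₖ₊₁ = ⌊(a₀+mₖ₊₁)/dₖ₊₁⌋:
  k=1: m=3, d=5, a=1
  k=2: m=2, d=2, a=2
  k=3: m=2, d=5, a=1
  k=4: m=3, d=1, a=6
d=1 and a=2a₀=6 at k=4, so the next step gives (m, d) = (3, 5) again — its k=1 value — and the period has length 4.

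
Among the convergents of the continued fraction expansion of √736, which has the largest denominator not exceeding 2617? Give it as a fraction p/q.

√736 = [27; 7, 1, 2, 1, 2, 1, 7, 54, …] (period length 8).
Convergents:
  p_0/q_0 = 27/1
  p_1/q_1 = 190/7
  p_2/q_2 = 217/8
  p_3/q_3 = 624/23
  p_4/q_4 = 841/31
  p_5/q_5 = 2306/85
  p_6/q_6 = 3147/116
  p_7/q_7 = 24335/897
  p_8/q_8 = 1317237/48554
q_7 = 897 ≤ 2617 < 48554 = q_8, so the answer is 24335/897.

24335/897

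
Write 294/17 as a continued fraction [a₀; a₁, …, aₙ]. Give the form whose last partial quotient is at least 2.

294 = 17×17 + 5
17 = 3×5 + 2
5 = 2×2 + 1
2 = 2×1 + 0  (stop)
So 294/17 = [17; 3, 2, 2].

[17; 3, 2, 2]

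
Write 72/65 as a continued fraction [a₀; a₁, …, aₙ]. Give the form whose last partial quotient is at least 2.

72 = 1*65 + 7
65 = 9*7 + 2
7 = 3*2 + 1
2 = 2*1 + 0  (stop)
So 72/65 = [1; 9, 3, 2].

[1; 9, 3, 2]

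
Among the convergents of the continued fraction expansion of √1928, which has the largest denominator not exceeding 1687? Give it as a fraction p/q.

√1928 = [43; 1, 9, 1, 86, …] (period length 4).
Convergents:
  p_0/q_0 = 43/1
  p_1/q_1 = 44/1
  p_2/q_2 = 439/10
  p_3/q_3 = 483/11
  p_4/q_4 = 41977/956
  p_5/q_5 = 42460/967
  p_6/q_6 = 424117/9659
q_5 = 967 ≤ 1687 < 9659 = q_6, so the answer is 42460/967.

42460/967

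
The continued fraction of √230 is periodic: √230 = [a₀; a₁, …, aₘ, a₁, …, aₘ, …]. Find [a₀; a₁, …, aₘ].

[15; 6, 30]

a₀ = ⌊√230⌋ = 15.
With m₀=0, d₀=1 and mₖ₊₁ = dₖaₖ − mₖ, dₖ₊₁ = (n − mₖ₊₁²)/dₖ, aₖ₊₁ = ⌊(a₀+mₖ₊₁)/dₖ₊₁⌋:
  k=1: m=15, d=5, a=6
  k=2: m=15, d=1, a=30
d=1 and a=2a₀=30 at k=2, so the next step gives (m, d) = (15, 5) again — its k=1 value — and the period has length 2.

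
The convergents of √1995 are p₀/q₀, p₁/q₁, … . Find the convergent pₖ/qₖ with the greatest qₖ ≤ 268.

11881/266

√1995 = [44; 1, 1, 1, 88, …] (period length 4).
Convergents:
  p_0/q_0 = 44/1
  p_1/q_1 = 45/1
  p_2/q_2 = 89/2
  p_3/q_3 = 134/3
  p_4/q_4 = 11881/266
  p_5/q_5 = 12015/269
q_4 = 266 ≤ 268 < 269 = q_5, so the answer is 11881/266.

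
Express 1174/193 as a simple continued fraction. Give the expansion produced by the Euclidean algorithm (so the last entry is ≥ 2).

1174 = 6*193 + 16
193 = 12*16 + 1
16 = 16*1 + 0  (stop)
So 1174/193 = [6; 12, 16].

[6; 12, 16]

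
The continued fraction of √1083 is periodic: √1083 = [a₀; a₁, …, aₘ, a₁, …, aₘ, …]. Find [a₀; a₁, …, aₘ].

a₀ = ⌊√1083⌋ = 32.
With m₀=0, d₀=1 and mₖ₊₁ = dₖaₖ − mₖ, dₖ₊₁ = (n − mₖ₊₁²)/dₖ, aₖ₊₁ = ⌊(a₀+mₖ₊₁)/dₖ₊₁⌋:
  k=1: m=32, d=59, a=1
  k=2: m=27, d=6, a=9
  k=3: m=27, d=59, a=1
  k=4: m=32, d=1, a=64
d=1 and a=2a₀=64 at k=4, so the next step gives (m, d) = (32, 59) again — its k=1 value — and the period has length 4.

[32; 1, 9, 1, 64]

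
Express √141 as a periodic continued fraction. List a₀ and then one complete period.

a₀ = ⌊√141⌋ = 11.
With m₀=0, d₀=1 and mₖ₊₁ = dₖaₖ − mₖ, dₖ₊₁ = (n − mₖ₊₁²)/dₖ, aₖ₊₁ = ⌊(a₀+mₖ₊₁)/dₖ₊₁⌋:
  k=1: m=11, d=20, a=1
  k=2: m=9, d=3, a=6
  k=3: m=9, d=20, a=1
  k=4: m=11, d=1, a=22
d=1 and a=2a₀=22 at k=4, so the next step gives (m, d) = (11, 20) again — its k=1 value — and the period has length 4.

[11; 1, 6, 1, 22]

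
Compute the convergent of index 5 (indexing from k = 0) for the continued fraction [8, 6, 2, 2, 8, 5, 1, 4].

11231/1377

Using pₖ = aₖpₖ₋₁ + pₖ₋₂, qₖ = aₖqₖ₋₁ + qₖ₋₂ (with p₋₁=1, p₋₂=0, q₋₁=0, q₋₂=1):
  k=0: a=8, p=8, q=1
  k=1: a=6, p=49, q=6
  k=2: a=2, p=106, q=13
  k=3: a=2, p=261, q=32
  k=4: a=8, p=2194, q=269
  k=5: a=5, p=11231, q=1377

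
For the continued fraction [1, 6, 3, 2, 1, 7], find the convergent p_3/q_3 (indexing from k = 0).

51/44

Using pₖ = aₖpₖ₋₁ + pₖ₋₂, qₖ = aₖqₖ₋₁ + qₖ₋₂ (with p₋₁=1, p₋₂=0, q₋₁=0, q₋₂=1):
  k=0: a=1, p=1, q=1
  k=1: a=6, p=7, q=6
  k=2: a=3, p=22, q=19
  k=3: a=2, p=51, q=44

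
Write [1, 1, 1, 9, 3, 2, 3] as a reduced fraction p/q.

Using pₖ = aₖpₖ₋₁ + pₖ₋₂ and qₖ = aₖqₖ₋₁ + qₖ₋₂:
  k=0: a=1, p=1, q=1
  k=1: a=1, p=2, q=1
  k=2: a=1, p=3, q=2
  k=3: a=9, p=29, q=19
  k=4: a=3, p=90, q=59
  k=5: a=2, p=209, q=137
  k=6: a=3, p=717, q=470

717/470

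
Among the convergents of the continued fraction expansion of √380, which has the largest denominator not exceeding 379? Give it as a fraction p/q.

√380 = [19; 2, 38, …] (period length 2).
Convergents:
  p_0/q_0 = 19/1
  p_1/q_1 = 39/2
  p_2/q_2 = 1501/77
  p_3/q_3 = 3041/156
  p_4/q_4 = 117059/6005
q_3 = 156 ≤ 379 < 6005 = q_4, so the answer is 3041/156.

3041/156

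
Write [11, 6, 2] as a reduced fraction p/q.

145/13

Using pₖ = aₖpₖ₋₁ + pₖ₋₂ and qₖ = aₖqₖ₋₁ + qₖ₋₂:
  k=0: a=11, p=11, q=1
  k=1: a=6, p=67, q=6
  k=2: a=2, p=145, q=13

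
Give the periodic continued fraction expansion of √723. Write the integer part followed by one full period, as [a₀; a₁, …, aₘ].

[26; 1, 7, 1, 52]

a₀ = ⌊√723⌋ = 26.
With m₀=0, d₀=1 and mₖ₊₁ = dₖaₖ − mₖ, dₖ₊₁ = (n − mₖ₊₁²)/dₖ, aₖ₊₁ = ⌊(a₀+mₖ₊₁)/dₖ₊₁⌋:
  k=1: m=26, d=47, a=1
  k=2: m=21, d=6, a=7
  k=3: m=21, d=47, a=1
  k=4: m=26, d=1, a=52
d=1 and a=2a₀=52 at k=4, so the next step gives (m, d) = (26, 47) again — its k=1 value — and the period has length 4.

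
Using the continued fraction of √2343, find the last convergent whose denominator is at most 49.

√2343 = [48; 2, 2, 8, 2, 2, 96, …] (period length 6).
Convergents:
  p_0/q_0 = 48/1
  p_1/q_1 = 97/2
  p_2/q_2 = 242/5
  p_3/q_3 = 2033/42
  p_4/q_4 = 4308/89
q_3 = 42 ≤ 49 < 89 = q_4, so the answer is 2033/42.

2033/42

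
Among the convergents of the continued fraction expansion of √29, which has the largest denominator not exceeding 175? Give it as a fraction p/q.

√29 = [5; 2, 1, 1, 2, 10, …] (period length 5).
Convergents:
  p_0/q_0 = 5/1
  p_1/q_1 = 11/2
  p_2/q_2 = 16/3
  p_3/q_3 = 27/5
  p_4/q_4 = 70/13
  p_5/q_5 = 727/135
  p_6/q_6 = 1524/283
q_5 = 135 ≤ 175 < 283 = q_6, so the answer is 727/135.

727/135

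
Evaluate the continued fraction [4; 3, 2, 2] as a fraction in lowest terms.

Using pₖ = aₖpₖ₋₁ + pₖ₋₂ and qₖ = aₖqₖ₋₁ + qₖ₋₂:
  k=0: a=4, p=4, q=1
  k=1: a=3, p=13, q=3
  k=2: a=2, p=30, q=7
  k=3: a=2, p=73, q=17

73/17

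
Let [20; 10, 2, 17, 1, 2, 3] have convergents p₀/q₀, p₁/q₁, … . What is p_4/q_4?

7797/388

Using pₖ = aₖpₖ₋₁ + pₖ₋₂, qₖ = aₖqₖ₋₁ + qₖ₋₂ (with p₋₁=1, p₋₂=0, q₋₁=0, q₋₂=1):
  k=0: a=20, p=20, q=1
  k=1: a=10, p=201, q=10
  k=2: a=2, p=422, q=21
  k=3: a=17, p=7375, q=367
  k=4: a=1, p=7797, q=388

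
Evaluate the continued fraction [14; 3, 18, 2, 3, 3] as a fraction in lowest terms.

Fold from the inside: start with 3/1.
  3 + 1/3 = 10/3
  2 + 3/10 = 23/10
  18 + 10/23 = 424/23
  3 + 23/424 = 1295/424
  14 + 424/1295 = 18554/1295

18554/1295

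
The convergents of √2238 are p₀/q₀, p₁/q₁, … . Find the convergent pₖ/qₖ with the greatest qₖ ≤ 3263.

77537/1639

√2238 = [47; 3, 3, 1, 30, 1, 3, 3, 94, …] (period length 8).
Convergents:
  p_0/q_0 = 47/1
  p_1/q_1 = 142/3
  p_2/q_2 = 473/10
  p_3/q_3 = 615/13
  p_4/q_4 = 18923/400
  p_5/q_5 = 19538/413
  p_6/q_6 = 77537/1639
  p_7/q_7 = 252149/5330
q_6 = 1639 ≤ 3263 < 5330 = q_7, so the answer is 77537/1639.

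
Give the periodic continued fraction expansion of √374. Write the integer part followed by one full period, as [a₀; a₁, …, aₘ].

[19; 2, 1, 18, 1, 2, 38]

a₀ = ⌊√374⌋ = 19.
With m₀=0, d₀=1 and mₖ₊₁ = dₖaₖ − mₖ, dₖ₊₁ = (n − mₖ₊₁²)/dₖ, aₖ₊₁ = ⌊(a₀+mₖ₊₁)/dₖ₊₁⌋:
  k=1: m=19, d=13, a=2
  k=2: m=7, d=25, a=1
  k=3: m=18, d=2, a=18
  k=4: m=18, d=25, a=1
  k=5: m=7, d=13, a=2
  k=6: m=19, d=1, a=38
d=1 and a=2a₀=38 at k=6, so the next step gives (m, d) = (19, 13) again — its k=1 value — and the period has length 6.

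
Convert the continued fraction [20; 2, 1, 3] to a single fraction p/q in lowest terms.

Using pₖ = aₖpₖ₋₁ + pₖ₋₂ and qₖ = aₖqₖ₋₁ + qₖ₋₂:
  k=0: a=20, p=20, q=1
  k=1: a=2, p=41, q=2
  k=2: a=1, p=61, q=3
  k=3: a=3, p=224, q=11

224/11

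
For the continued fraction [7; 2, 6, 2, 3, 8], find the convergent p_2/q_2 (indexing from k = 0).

97/13

Using pₖ = aₖpₖ₋₁ + pₖ₋₂, qₖ = aₖqₖ₋₁ + qₖ₋₂ (with p₋₁=1, p₋₂=0, q₋₁=0, q₋₂=1):
  k=0: a=7, p=7, q=1
  k=1: a=2, p=15, q=2
  k=2: a=6, p=97, q=13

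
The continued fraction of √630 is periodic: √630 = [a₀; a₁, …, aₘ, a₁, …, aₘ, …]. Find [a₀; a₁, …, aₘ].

a₀ = ⌊√630⌋ = 25.
With m₀=0, d₀=1 and mₖ₊₁ = dₖaₖ − mₖ, dₖ₊₁ = (n − mₖ₊₁²)/dₖ, aₖ₊₁ = ⌊(a₀+mₖ₊₁)/dₖ₊₁⌋:
  k=1: m=25, d=5, a=10
  k=2: m=25, d=1, a=50
d=1 and a=2a₀=50 at k=2, so the next step gives (m, d) = (25, 5) again — its k=1 value — and the period has length 2.

[25; 10, 50]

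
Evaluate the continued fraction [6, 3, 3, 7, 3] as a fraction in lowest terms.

1443/229

Fold from the inside: start with 3/1.
  7 + 1/3 = 22/3
  3 + 3/22 = 69/22
  3 + 22/69 = 229/69
  6 + 69/229 = 1443/229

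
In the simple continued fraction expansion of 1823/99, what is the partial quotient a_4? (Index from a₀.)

2

1823 = 18·99 + 41   →  a_0 = 18
99 = 2·41 + 17   →  a_1 = 2
41 = 2·17 + 7   →  a_2 = 2
17 = 2·7 + 3   →  a_3 = 2
7 = 2·3 + 1   →  a_4 = 2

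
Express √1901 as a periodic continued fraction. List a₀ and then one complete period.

[43; 1, 1, 1, 1, 86]

a₀ = ⌊√1901⌋ = 43.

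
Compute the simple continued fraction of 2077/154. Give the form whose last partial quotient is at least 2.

2077 = 13*154 + 75
154 = 2*75 + 4
75 = 18*4 + 3
4 = 1*3 + 1
3 = 3*1 + 0  (stop)
So 2077/154 = [13; 2, 18, 1, 3].

[13; 2, 18, 1, 3]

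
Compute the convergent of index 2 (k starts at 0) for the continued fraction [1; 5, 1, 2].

Using pₖ = aₖpₖ₋₁ + pₖ₋₂, qₖ = aₖqₖ₋₁ + qₖ₋₂ (with p₋₁=1, p₋₂=0, q₋₁=0, q₋₂=1):
  k=0: a=1, p=1, q=1
  k=1: a=5, p=6, q=5
  k=2: a=1, p=7, q=6

7/6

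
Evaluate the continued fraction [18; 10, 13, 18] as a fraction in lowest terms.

Fold from the inside: start with 18/1.
  13 + 1/18 = 235/18
  10 + 18/235 = 2368/235
  18 + 235/2368 = 42859/2368

42859/2368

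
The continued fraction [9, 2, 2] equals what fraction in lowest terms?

47/5

Using pₖ = aₖpₖ₋₁ + pₖ₋₂ and qₖ = aₖqₖ₋₁ + qₖ₋₂:
  k=0: a=9, p=9, q=1
  k=1: a=2, p=19, q=2
  k=2: a=2, p=47, q=5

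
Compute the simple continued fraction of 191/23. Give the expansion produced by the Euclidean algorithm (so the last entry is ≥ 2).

191 = 8×23 + 7
23 = 3×7 + 2
7 = 3×2 + 1
2 = 2×1 + 0  (stop)
So 191/23 = [8; 3, 3, 2].

[8; 3, 3, 2]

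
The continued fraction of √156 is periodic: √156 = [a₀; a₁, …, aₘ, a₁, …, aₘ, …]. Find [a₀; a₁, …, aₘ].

[12; 2, 24]

a₀ = ⌊√156⌋ = 12.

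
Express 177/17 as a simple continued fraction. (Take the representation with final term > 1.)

[10; 2, 2, 3]

177 = 10·17 + 7
17 = 2·7 + 3
7 = 2·3 + 1
3 = 3·1 + 0  (stop)
So 177/17 = [10; 2, 2, 3].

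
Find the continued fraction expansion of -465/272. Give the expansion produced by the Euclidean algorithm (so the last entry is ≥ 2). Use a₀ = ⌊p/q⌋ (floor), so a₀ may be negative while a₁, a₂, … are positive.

-465 = -2·272 + 79
272 = 3·79 + 35
79 = 2·35 + 9
35 = 3·9 + 8
9 = 1·8 + 1
8 = 8·1 + 0  (stop)
So -465/272 = [-2; 3, 2, 3, 1, 8].

[-2; 3, 2, 3, 1, 8]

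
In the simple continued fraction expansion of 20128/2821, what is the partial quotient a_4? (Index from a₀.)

20128 = 7·2821 + 381   →  a_0 = 7
2821 = 7·381 + 154   →  a_1 = 7
381 = 2·154 + 73   →  a_2 = 2
154 = 2·73 + 8   →  a_3 = 2
73 = 9·8 + 1   →  a_4 = 9

9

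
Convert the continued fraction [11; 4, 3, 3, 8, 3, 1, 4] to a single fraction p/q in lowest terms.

78605/6998

Using pₖ = aₖpₖ₋₁ + pₖ₋₂ and qₖ = aₖqₖ₋₁ + qₖ₋₂:
  k=0: a=11, p=11, q=1
  k=1: a=4, p=45, q=4
  k=2: a=3, p=146, q=13
  k=3: a=3, p=483, q=43
  k=4: a=8, p=4010, q=357
  k=5: a=3, p=12513, q=1114
  k=6: a=1, p=16523, q=1471
  k=7: a=4, p=78605, q=6998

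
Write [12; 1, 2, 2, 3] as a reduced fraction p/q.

305/24

Using pₖ = aₖpₖ₋₁ + pₖ₋₂ and qₖ = aₖqₖ₋₁ + qₖ₋₂:
  k=0: a=12, p=12, q=1
  k=1: a=1, p=13, q=1
  k=2: a=2, p=38, q=3
  k=3: a=2, p=89, q=7
  k=4: a=3, p=305, q=24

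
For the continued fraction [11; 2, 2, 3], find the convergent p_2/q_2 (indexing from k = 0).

57/5

Using pₖ = aₖpₖ₋₁ + pₖ₋₂, qₖ = aₖqₖ₋₁ + qₖ₋₂ (with p₋₁=1, p₋₂=0, q₋₁=0, q₋₂=1):
  k=0: a=11, p=11, q=1
  k=1: a=2, p=23, q=2
  k=2: a=2, p=57, q=5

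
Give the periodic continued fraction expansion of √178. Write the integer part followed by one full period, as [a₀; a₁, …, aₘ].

[13; 2, 1, 12, 1, 2, 26]

a₀ = ⌊√178⌋ = 13.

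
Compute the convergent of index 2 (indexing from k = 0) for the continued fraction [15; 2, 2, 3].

Using pₖ = aₖpₖ₋₁ + pₖ₋₂, qₖ = aₖqₖ₋₁ + qₖ₋₂ (with p₋₁=1, p₋₂=0, q₋₁=0, q₋₂=1):
  k=0: a=15, p=15, q=1
  k=1: a=2, p=31, q=2
  k=2: a=2, p=77, q=5

77/5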